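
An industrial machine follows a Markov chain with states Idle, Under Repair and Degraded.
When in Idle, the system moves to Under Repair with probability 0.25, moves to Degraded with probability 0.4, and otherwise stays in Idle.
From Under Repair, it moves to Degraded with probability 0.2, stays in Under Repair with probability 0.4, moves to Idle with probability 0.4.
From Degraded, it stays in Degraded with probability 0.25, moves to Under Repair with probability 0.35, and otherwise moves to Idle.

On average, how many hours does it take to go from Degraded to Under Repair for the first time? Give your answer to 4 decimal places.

Let t(s) be the expected number of hours to first reach Under Repair from state s, with t(Under Repair) = 0. Conditioning on the first hour:
t(Idle) = 1 + 0.35·t(Idle) + 0.4·t(Degraded)
t(Degraded) = 1 + 0.4·t(Idle) + 0.25·t(Degraded)
Solving: t(Idle) = 3.5115, t(Degraded) = 3.2061.
Expected hours from Degraded to Under Repair: 3.2061.

3.2061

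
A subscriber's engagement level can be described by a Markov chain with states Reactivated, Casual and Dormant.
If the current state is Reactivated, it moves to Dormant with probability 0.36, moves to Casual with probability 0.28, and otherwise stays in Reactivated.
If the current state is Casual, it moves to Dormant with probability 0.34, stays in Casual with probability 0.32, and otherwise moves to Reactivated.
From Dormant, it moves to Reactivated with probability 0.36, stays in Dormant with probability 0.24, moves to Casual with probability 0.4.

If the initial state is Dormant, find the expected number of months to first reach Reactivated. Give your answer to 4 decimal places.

2.8361

Let t(s) be the expected number of months to first reach Reactivated from state s, with t(Reactivated) = 0. Conditioning on the first month:
t(Casual) = 1 + 0.32·t(Casual) + 0.34·t(Dormant)
t(Dormant) = 1 + 0.4·t(Casual) + 0.24·t(Dormant)
Solving: t(Casual) = 2.8887, t(Dormant) = 2.8361.
Expected months from Dormant to Reactivated: 2.8361.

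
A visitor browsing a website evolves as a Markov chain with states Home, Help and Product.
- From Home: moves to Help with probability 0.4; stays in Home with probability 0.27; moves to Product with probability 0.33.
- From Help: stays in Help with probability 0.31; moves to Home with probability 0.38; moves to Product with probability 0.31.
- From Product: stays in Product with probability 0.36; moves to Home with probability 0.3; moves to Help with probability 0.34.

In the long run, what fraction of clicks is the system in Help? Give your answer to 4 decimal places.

Let the stationary distribution be π with π = πP and π_1 + π_2 + π_3 = 1.
π_1 = 0.27·π_1 + 0.38·π_2 + 0.3·π_3
π_2 = 0.4·π_1 + 0.31·π_2 + 0.34·π_3
Solving with the normalization constraint gives π = (0.3183, 0.3486, 0.3330).
So the stationary probability of Help is 0.3486.

0.3486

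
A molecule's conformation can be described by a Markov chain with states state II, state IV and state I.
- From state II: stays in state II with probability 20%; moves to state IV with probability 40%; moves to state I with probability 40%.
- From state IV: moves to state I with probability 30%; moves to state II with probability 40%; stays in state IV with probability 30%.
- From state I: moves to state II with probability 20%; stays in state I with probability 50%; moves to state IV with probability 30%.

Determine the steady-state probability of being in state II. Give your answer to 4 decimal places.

Let the stationary distribution be π with π = πP and π_1 + π_2 + π_3 = 1.
π_1 = 0.2·π_1 + 0.4·π_2 + 0.2·π_3
π_2 = 0.4·π_1 + 0.3·π_2 + 0.3·π_3
Solving with the normalization constraint gives π = (0.2653, 0.3265, 0.4082).
So the stationary probability of state II is 0.2653.

0.2653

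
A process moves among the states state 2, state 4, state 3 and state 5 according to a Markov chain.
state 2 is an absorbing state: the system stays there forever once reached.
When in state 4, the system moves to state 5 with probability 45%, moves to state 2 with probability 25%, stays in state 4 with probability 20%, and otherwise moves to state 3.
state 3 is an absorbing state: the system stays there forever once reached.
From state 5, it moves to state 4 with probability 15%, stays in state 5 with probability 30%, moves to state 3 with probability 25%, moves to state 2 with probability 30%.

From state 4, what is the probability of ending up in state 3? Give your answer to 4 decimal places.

Let h(s) be the probability of absorption at state 3 starting from transient state s. Then h(state 3) = 1 and h(state 2) = 0. By first-step analysis:
h(state 4) = 0.25·0 + 0.2·h(state 4) + 0.1·1 + 0.45·h(state 5)
h(state 5) = 0.3·0 + 0.15·h(state 4) + 0.25·1 + 0.3·h(state 5)
Solving: h(state 4) = 0.3706, h(state 5) = 0.4365.
Starting from state 4, the probability is 0.3706.

0.3706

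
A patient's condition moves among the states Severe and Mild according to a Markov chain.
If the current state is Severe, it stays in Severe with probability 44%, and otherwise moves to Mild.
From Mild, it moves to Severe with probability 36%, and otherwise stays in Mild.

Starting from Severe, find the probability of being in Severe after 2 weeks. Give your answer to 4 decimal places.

0.3952

Sum over the intermediate state after 1 week:
P = P(Severe→Severe)·P(Severe→Severe) + P(Severe→Mild)·P(Mild→Severe)
  = 0.44×0.44 + 0.56×0.36
  = 0.1936 + 0.2016 = 0.3952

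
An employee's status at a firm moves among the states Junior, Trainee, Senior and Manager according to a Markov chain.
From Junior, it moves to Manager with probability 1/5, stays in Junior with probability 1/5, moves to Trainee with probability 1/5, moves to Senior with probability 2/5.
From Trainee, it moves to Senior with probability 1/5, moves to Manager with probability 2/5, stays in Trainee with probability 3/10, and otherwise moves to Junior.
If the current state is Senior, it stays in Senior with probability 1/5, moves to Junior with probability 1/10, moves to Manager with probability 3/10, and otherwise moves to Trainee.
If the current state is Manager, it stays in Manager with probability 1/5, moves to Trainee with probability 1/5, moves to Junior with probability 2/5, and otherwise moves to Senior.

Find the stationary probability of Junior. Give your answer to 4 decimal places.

Let the stationary distribution be π with π = πP and π_1 + π_2 + π_3 + π_4 = 1.
π_1 = 0.2·π_1 + 0.1·π_2 + 0.1·π_3 + 0.4·π_4
π_2 = 0.2·π_1 + 0.3·π_2 + 0.4·π_3 + 0.2·π_4
π_3 = 0.4·π_1 + 0.2·π_2 + 0.2·π_3 + 0.2·π_4
Solving with the normalization constraint gives π = (0.2042, 0.2757, 0.2408, 0.2792).
So the stationary probability of Junior is 0.2042.

0.2042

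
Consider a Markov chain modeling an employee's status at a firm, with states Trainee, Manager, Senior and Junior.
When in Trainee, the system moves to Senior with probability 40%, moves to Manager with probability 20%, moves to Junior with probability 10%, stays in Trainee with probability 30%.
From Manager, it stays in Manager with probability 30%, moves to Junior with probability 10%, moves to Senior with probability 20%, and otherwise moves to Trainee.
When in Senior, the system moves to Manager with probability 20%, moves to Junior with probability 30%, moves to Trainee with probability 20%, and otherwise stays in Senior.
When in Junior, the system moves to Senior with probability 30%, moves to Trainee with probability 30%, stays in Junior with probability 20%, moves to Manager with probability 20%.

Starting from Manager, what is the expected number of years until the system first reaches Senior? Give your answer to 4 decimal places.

Let t(s) be the expected number of years to first reach Senior from state s, with t(Senior) = 0. Conditioning on the first year:
t(Trainee) = 1 + 0.3·t(Trainee) + 0.2·t(Manager) + 0.1·t(Junior)
t(Manager) = 1 + 0.4·t(Trainee) + 0.3·t(Manager) + 0.1·t(Junior)
t(Junior) = 1 + 0.3·t(Trainee) + 0.2·t(Manager) + 0.2·t(Junior)
Solving: t(Trainee) = 2.9032, t(Manager) = 3.5484, t(Junior) = 3.2258.
Expected years from Manager to Senior: 3.5484.

3.5484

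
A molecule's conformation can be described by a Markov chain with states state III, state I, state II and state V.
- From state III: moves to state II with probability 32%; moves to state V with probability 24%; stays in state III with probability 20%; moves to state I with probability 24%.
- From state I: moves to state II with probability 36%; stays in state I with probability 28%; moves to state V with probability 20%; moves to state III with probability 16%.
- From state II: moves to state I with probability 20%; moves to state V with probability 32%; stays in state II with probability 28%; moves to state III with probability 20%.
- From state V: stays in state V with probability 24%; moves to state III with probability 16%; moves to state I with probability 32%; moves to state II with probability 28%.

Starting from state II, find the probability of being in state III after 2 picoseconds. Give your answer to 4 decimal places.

0.1792

Propagate the distribution vector 2 picoseconds from state II.
After 0 picoseconds: (0.0000, 0.0000, 1.0000, 0.0000)
After 1 picosecond: (0.2000, 0.2000, 0.2800, 0.3200)
After 2 picoseconds: (0.1792, 0.2624, 0.3040, 0.2544)
P(in state III after 2 picoseconds) = 0.1792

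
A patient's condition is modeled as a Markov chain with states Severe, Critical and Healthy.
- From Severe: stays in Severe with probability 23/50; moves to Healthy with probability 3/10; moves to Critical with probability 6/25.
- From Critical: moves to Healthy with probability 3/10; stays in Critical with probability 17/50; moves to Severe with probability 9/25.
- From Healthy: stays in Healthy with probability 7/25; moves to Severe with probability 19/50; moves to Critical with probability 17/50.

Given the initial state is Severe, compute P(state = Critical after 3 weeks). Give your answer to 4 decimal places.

Propagate the distribution vector 3 weeks from Severe.
After 0 weeks: (1.0000, 0.0000, 0.0000)
After 1 week: (0.4600, 0.2400, 0.3000)
After 2 weeks: (0.4120, 0.2940, 0.2940)
After 3 weeks: (0.4071, 0.2988, 0.2941)
P(in Critical after 3 weeks) = 0.2988

0.2988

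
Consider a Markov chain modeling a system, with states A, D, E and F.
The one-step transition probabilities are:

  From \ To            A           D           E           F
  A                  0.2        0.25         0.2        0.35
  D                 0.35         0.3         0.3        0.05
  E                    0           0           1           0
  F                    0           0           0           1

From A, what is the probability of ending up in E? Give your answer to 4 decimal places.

Let h(s) be the probability of absorption at E starting from transient state s. Then h(E) = 1 and h(F) = 0. By first-step analysis:
h(A) = 0.2·h(A) + 0.25·h(D) + 0.2·1 + 0.35·0
h(D) = 0.35·h(A) + 0.3·h(D) + 0.3·1 + 0.05·0
Solving: h(A) = 0.4550, h(D) = 0.6561.
Starting from A, the probability is 0.4550.

0.4550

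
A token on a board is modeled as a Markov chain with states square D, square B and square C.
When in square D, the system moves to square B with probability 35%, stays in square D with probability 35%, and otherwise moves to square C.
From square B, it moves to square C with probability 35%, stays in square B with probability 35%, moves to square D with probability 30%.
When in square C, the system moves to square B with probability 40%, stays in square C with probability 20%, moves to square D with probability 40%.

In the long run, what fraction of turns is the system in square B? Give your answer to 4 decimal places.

Let the stationary distribution be π with π = πP and π_1 + π_2 + π_3 = 1.
π_1 = 0.35·π_1 + 0.3·π_2 + 0.4·π_3
π_2 = 0.35·π_1 + 0.35·π_2 + 0.4·π_3
Solving with the normalization constraint gives π = (0.3462, 0.3645, 0.2893).
So the stationary probability of square B is 0.3645.

0.3645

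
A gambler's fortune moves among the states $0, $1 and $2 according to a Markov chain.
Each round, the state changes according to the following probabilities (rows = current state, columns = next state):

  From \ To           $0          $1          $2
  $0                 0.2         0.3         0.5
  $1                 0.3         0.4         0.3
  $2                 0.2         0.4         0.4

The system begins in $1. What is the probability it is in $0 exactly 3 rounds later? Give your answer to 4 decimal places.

0.2370

Propagate the distribution vector 3 rounds from $1.
After 0 rounds: (0.0000, 1.0000, 0.0000)
After 1 round: (0.3000, 0.4000, 0.3000)
After 2 rounds: (0.2400, 0.3700, 0.3900)
After 3 rounds: (0.2370, 0.3760, 0.3870)
P(in $0 after 3 rounds) = 0.2370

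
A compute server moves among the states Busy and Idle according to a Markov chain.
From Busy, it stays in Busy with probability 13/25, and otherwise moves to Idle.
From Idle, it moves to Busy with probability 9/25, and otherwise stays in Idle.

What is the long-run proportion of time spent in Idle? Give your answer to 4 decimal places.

Let the stationary distribution be π with π = πP and π_1 + π_2 = 1.
π_1 = 0.52·π_1 + 0.36·π_2
Solving with the normalization constraint gives π = (0.4286, 0.5714).
So the stationary probability of Idle is 0.5714.

0.5714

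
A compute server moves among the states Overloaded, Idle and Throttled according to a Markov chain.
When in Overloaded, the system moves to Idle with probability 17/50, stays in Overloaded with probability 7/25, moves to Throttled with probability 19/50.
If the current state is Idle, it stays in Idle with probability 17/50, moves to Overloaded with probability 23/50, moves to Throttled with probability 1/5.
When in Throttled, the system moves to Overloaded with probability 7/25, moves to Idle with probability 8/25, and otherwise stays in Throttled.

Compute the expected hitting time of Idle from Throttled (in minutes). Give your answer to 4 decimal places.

3.0713

Let t(s) be the expected number of minutes to first reach Idle from state s, with t(Idle) = 0. Conditioning on the first minute:
t(Overloaded) = 1 + 0.28·t(Overloaded) + 0.38·t(Throttled)
t(Throttled) = 1 + 0.28·t(Overloaded) + 0.4·t(Throttled)
Solving: t(Overloaded) = 3.0098, t(Throttled) = 3.0713.
Expected minutes from Throttled to Idle: 3.0713.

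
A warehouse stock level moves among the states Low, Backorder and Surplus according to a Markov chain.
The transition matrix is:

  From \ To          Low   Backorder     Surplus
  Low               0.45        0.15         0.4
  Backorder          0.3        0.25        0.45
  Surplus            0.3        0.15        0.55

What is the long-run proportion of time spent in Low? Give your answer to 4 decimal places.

0.3529

Let the stationary distribution be π with π = πP and π_1 + π_2 + π_3 = 1.
π_1 = 0.45·π_1 + 0.3·π_2 + 0.3·π_3
π_2 = 0.15·π_1 + 0.25·π_2 + 0.15·π_3
Solving with the normalization constraint gives π = (0.3529, 0.1667, 0.4804).
So the stationary probability of Low is 0.3529.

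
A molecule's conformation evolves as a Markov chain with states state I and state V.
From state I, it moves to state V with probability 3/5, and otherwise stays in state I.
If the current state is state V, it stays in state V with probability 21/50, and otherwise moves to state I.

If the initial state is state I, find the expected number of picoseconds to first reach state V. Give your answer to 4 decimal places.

Let t(s) be the expected number of picoseconds to first reach state V from state s, with t(state V) = 0. Conditioning on the first picosecond:
t(state I) = 1 + 0.4·t(state I)
Solving: t(state I) = 1.6667.
Expected picoseconds from state I to state V: 1.6667.

1.6667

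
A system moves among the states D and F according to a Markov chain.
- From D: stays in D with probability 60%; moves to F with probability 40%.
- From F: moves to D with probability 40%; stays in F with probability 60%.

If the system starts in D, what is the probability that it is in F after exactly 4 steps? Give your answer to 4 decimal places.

0.4992

Propagate the distribution vector 4 steps from D.
After 0 steps: (1.0000, 0.0000)
After 1 step: (0.6000, 0.4000)
After 2 steps: (0.5200, 0.4800)
After 3 steps: (0.5040, 0.4960)
After 4 steps: (0.5008, 0.4992)
P(in F after 4 steps) = 0.4992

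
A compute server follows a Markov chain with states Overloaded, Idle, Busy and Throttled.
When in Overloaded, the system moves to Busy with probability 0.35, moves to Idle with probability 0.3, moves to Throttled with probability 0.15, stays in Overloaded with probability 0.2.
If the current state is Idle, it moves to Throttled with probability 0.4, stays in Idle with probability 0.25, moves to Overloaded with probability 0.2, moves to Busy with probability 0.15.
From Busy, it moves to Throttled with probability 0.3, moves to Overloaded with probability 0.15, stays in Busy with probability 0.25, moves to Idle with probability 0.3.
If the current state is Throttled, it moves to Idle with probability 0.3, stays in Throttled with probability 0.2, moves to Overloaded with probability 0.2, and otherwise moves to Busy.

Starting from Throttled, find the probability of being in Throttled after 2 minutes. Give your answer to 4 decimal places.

Propagate the distribution vector 2 minutes from Throttled.
After 0 minutes: (0.0000, 0.0000, 0.0000, 1.0000)
After 1 minute: (0.2000, 0.3000, 0.3000, 0.2000)
After 2 minutes: (0.1850, 0.2850, 0.2500, 0.2800)
P(in Throttled after 2 minutes) = 0.2800

0.2800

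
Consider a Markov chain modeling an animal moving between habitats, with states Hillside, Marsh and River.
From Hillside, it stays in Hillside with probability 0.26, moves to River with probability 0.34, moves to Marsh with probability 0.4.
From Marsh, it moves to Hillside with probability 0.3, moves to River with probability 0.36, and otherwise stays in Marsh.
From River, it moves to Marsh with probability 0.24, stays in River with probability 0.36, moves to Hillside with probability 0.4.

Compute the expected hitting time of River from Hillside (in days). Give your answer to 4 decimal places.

Let t(s) be the expected number of days to first reach River from state s, with t(River) = 0. Conditioning on the first day:
t(Hillside) = 1 + 0.26·t(Hillside) + 0.4·t(Marsh)
t(Marsh) = 1 + 0.3·t(Hillside) + 0.34·t(Marsh)
Solving: t(Hillside) = 2.8773, t(Marsh) = 2.8230.
Expected days from Hillside to River: 2.8773.

2.8773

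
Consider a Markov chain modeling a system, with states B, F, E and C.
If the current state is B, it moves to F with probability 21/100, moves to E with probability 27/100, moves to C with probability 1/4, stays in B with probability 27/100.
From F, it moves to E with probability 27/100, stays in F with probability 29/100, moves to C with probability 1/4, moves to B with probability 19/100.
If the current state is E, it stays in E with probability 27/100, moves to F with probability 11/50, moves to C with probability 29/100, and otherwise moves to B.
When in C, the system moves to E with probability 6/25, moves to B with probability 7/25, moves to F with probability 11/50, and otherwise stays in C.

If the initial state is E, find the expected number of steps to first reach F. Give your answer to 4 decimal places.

Let t(s) be the expected number of steps to first reach F from state s, with t(F) = 0. Conditioning on the first step:
t(B) = 1 + 0.27·t(B) + 0.27·t(E) + 0.25·t(C)
t(E) = 1 + 0.22·t(B) + 0.27·t(E) + 0.29·t(C)
t(C) = 1 + 0.28·t(B) + 0.24·t(E) + 0.26·t(C)
Solving: t(B) = 4.6457, t(E) = 4.5974, t(C) = 4.6002.
Expected steps from E to F: 4.5974.

4.5974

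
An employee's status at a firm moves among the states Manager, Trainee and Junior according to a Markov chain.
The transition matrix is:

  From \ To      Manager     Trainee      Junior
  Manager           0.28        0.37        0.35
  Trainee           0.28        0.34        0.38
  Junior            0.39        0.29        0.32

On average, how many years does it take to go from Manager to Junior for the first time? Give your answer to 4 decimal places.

Let t(s) be the expected number of years to first reach Junior from state s, with t(Junior) = 0. Conditioning on the first year:
t(Manager) = 1 + 0.28·t(Manager) + 0.37·t(Trainee)
t(Trainee) = 1 + 0.28·t(Manager) + 0.34·t(Trainee)
Solving: t(Manager) = 2.7718, t(Trainee) = 2.6911.
Expected years from Manager to Junior: 2.7718.

2.7718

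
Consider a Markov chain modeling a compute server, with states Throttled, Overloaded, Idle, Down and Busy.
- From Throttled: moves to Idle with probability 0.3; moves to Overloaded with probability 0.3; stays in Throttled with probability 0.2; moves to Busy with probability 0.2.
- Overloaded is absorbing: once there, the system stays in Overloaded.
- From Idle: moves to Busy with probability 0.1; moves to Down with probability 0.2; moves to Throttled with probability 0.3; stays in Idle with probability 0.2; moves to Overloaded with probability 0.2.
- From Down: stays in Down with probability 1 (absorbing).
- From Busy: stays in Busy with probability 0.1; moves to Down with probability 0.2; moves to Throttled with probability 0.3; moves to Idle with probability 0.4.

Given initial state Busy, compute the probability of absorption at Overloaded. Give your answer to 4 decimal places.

0.4974

Let h(s) be the probability of absorption at Overloaded starting from transient state s. Then h(Overloaded) = 1 and h(Down) = 0. By first-step analysis:
h(Throttled) = 0.2·h(Throttled) + 0.3·1 + 0.3·h(Idle) + 0.2·h(Busy)
h(Idle) = 0.3·h(Throttled) + 0.2·1 + 0.2·h(Idle) + 0.2·0 + 0.1·h(Busy)
h(Busy) = 0.3·h(Throttled) + 0.4·h(Idle) + 0.2·0 + 0.1·h(Busy)
Solving: h(Throttled) = 0.7173, h(Idle) = 0.5812, h(Busy) = 0.4974.
Starting from Busy, the probability is 0.4974.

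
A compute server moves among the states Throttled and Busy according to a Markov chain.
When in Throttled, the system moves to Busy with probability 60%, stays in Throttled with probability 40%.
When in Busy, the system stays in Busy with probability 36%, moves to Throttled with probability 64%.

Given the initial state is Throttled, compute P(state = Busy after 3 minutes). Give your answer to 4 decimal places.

0.4906

Propagate the distribution vector 3 minutes from Throttled.
After 0 minutes: (1.0000, 0.0000)
After 1 minute: (0.4000, 0.6000)
After 2 minutes: (0.5440, 0.4560)
After 3 minutes: (0.5094, 0.4906)
P(in Busy after 3 minutes) = 0.4906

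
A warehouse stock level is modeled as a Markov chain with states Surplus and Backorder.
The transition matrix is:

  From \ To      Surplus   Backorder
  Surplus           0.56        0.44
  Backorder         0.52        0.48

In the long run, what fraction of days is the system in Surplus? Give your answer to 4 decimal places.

0.5417

Let the stationary distribution be π with π = πP and π_1 + π_2 = 1.
π_1 = 0.56·π_1 + 0.52·π_2
Solving with the normalization constraint gives π = (0.5417, 0.4583).
So the stationary probability of Surplus is 0.5417.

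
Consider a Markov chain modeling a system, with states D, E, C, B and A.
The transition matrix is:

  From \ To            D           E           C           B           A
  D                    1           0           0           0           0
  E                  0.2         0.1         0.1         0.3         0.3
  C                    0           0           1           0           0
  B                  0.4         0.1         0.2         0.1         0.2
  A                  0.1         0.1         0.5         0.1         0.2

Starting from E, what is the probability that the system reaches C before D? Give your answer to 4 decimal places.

Let h(s) be the probability of absorption at C starting from transient state s. Then h(C) = 1 and h(D) = 0. By first-step analysis:
h(E) = 0.2·0 + 0.1·h(E) + 0.1·1 + 0.3·h(B) + 0.3·h(A)
h(B) = 0.4·0 + 0.1·h(E) + 0.2·1 + 0.1·h(B) + 0.2·h(A)
h(A) = 0.1·0 + 0.1·h(E) + 0.5·1 + 0.1·h(B) + 0.2·h(A)
Solving: h(E) = 0.5070, h(B) = 0.4439, h(A) = 0.7439.
Starting from E, the probability is 0.5070.

0.5070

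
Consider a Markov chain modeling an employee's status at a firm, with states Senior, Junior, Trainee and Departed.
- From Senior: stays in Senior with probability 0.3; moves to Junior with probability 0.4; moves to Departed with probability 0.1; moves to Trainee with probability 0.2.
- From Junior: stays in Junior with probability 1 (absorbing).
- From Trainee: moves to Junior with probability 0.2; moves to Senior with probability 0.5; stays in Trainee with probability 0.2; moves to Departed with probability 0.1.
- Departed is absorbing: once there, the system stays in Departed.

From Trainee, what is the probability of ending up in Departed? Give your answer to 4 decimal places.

0.2609

Let h(s) be the probability of absorption at Departed starting from transient state s. Then h(Departed) = 1 and h(Junior) = 0. By first-step analysis:
h(Senior) = 0.3·h(Senior) + 0.4·0 + 0.2·h(Trainee) + 0.1·1
h(Trainee) = 0.5·h(Senior) + 0.2·0 + 0.2·h(Trainee) + 0.1·1
Solving: h(Senior) = 0.2174, h(Trainee) = 0.2609.
Starting from Trainee, the probability is 0.2609.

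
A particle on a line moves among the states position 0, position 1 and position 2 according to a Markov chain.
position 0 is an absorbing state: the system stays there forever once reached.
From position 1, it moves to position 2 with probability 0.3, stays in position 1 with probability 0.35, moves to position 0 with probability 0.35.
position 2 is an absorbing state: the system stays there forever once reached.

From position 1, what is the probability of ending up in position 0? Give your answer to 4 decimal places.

0.5385

Let h(s) be the probability of absorption at position 0 starting from transient state s. Then h(position 0) = 1 and h(position 2) = 0. By first-step analysis:
h(position 1) = 0.35·1 + 0.35·h(position 1) + 0.3·0
Solving: h(position 1) = 0.5385.
Starting from position 1, the probability is 0.5385.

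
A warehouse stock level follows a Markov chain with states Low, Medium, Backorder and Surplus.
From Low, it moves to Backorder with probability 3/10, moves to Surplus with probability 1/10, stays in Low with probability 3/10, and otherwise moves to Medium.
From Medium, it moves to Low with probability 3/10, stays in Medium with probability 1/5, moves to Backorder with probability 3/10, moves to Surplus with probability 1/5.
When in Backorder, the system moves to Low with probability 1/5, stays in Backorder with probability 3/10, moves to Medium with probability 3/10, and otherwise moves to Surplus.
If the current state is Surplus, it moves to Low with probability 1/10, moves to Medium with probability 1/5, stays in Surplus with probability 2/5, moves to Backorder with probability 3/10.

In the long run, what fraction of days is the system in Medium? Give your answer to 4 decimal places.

0.2526

Let the stationary distribution be π with π = πP and π_1 + π_2 + π_3 + π_4 = 1.
π_1 = 0.3·π_1 + 0.3·π_2 + 0.2·π_3 + 0.1·π_4
π_2 = 0.3·π_1 + 0.2·π_2 + 0.3·π_3 + 0.2·π_4
π_3 = 0.3·π_1 + 0.3·π_2 + 0.3·π_3 + 0.3·π_4
Solving with the normalization constraint gives π = (0.2256, 0.2526, 0.3000, 0.2218).
So the stationary probability of Medium is 0.2526.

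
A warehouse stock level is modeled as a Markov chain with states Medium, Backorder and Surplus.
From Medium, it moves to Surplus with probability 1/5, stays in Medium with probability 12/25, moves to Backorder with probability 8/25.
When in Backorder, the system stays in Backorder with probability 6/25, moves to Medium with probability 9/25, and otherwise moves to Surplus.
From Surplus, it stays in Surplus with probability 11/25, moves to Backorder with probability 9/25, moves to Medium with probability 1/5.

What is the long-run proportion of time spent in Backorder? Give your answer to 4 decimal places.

0.3091

Let the stationary distribution be π with π = πP and π_1 + π_2 + π_3 = 1.
π_1 = 0.48·π_1 + 0.36·π_2 + 0.2·π_3
π_2 = 0.32·π_1 + 0.24·π_2 + 0.36·π_3
Solving with the normalization constraint gives π = (0.3465, 0.3091, 0.3445).
So the stationary probability of Backorder is 0.3091.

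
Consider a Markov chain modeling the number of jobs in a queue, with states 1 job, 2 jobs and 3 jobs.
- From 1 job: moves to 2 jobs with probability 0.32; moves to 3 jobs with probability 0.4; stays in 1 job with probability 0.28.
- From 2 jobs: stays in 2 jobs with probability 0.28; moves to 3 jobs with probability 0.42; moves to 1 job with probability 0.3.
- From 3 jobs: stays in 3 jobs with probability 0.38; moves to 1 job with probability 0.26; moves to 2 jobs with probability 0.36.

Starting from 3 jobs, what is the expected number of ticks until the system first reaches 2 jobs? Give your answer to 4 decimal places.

Let t(s) be the expected number of ticks to first reach 2 jobs from state s, with t(2 jobs) = 0. Conditioning on the first tick:
t(1 job) = 1 + 0.28·t(1 job) + 0.4·t(3 jobs)
t(3 jobs) = 1 + 0.26·t(1 job) + 0.38·t(3 jobs)
Solving: t(1 job) = 2.9790, t(3 jobs) = 2.8621.
Expected ticks from 3 jobs to 2 jobs: 2.8621.

2.8621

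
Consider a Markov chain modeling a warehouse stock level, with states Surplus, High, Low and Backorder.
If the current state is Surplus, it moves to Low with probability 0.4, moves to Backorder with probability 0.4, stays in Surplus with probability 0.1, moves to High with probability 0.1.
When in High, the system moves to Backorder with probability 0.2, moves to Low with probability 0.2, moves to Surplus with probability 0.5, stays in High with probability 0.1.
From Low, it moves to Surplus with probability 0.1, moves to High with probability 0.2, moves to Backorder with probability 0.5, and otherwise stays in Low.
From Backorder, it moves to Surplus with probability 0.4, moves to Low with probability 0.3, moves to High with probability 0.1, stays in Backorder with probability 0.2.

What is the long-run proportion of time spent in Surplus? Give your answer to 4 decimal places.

0.2520

Let the stationary distribution be π with π = πP and π_1 + π_2 + π_3 + π_4 = 1.
π_1 = 0.1·π_1 + 0.5·π_2 + 0.1·π_3 + 0.4·π_4
π_2 = 0.1·π_1 + 0.1·π_2 + 0.2·π_3 + 0.1·π_4
π_3 = 0.4·π_1 + 0.2·π_2 + 0.2·π_3 + 0.3·π_4
Solving with the normalization constraint gives π = (0.2520, 0.1284, 0.2840, 0.3356).
So the stationary probability of Surplus is 0.2520.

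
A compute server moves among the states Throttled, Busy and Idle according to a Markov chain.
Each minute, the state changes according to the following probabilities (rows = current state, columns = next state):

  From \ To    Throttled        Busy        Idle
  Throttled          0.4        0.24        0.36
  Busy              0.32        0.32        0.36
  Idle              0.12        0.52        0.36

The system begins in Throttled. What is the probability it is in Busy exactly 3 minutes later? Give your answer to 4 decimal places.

0.3696

Propagate the distribution vector 3 minutes from Throttled.
After 0 minutes: (1.0000, 0.0000, 0.0000)
After 1 minute: (0.4000, 0.2400, 0.3600)
After 2 minutes: (0.2800, 0.3600, 0.3600)
After 3 minutes: (0.2704, 0.3696, 0.3600)
P(in Busy after 3 minutes) = 0.3696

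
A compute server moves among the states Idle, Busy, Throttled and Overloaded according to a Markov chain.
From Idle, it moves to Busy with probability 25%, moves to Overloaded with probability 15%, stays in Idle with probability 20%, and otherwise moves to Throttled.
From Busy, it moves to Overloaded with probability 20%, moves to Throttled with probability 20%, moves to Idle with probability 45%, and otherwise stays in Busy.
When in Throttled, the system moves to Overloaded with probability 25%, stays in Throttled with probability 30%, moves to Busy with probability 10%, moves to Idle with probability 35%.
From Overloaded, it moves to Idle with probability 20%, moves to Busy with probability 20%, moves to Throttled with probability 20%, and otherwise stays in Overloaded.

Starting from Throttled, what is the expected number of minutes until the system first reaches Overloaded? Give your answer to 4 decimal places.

4.7519

Let t(s) be the expected number of minutes to first reach Overloaded from state s, with t(Overloaded) = 0. Conditioning on the first minute:
t(Idle) = 1 + 0.2·t(Idle) + 0.25·t(Busy) + 0.4·t(Throttled)
t(Busy) = 1 + 0.45·t(Idle) + 0.15·t(Busy) + 0.2·t(Throttled)
t(Throttled) = 1 + 0.35·t(Idle) + 0.1·t(Busy) + 0.3·t(Throttled)
Solving: t(Idle) = 5.2040, t(Busy) = 5.0496, t(Throttled) = 4.7519.
Expected minutes from Throttled to Overloaded: 4.7519.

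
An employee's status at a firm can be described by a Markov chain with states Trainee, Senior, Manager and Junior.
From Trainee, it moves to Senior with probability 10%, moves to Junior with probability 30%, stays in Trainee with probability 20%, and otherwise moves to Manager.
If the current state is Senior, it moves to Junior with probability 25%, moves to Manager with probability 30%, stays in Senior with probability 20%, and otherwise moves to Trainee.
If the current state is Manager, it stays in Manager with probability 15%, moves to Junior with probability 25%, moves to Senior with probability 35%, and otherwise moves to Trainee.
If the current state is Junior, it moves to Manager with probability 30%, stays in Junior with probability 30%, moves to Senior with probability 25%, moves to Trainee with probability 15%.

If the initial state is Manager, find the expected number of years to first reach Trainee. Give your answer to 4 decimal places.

4.4706

Let t(s) be the expected number of years to first reach Trainee from state s, with t(Trainee) = 0. Conditioning on the first year:
t(Senior) = 1 + 0.2·t(Senior) + 0.3·t(Manager) + 0.25·t(Junior)
t(Manager) = 1 + 0.35·t(Senior) + 0.15·t(Manager) + 0.25·t(Junior)
t(Junior) = 1 + 0.25·t(Senior) + 0.3·t(Manager) + 0.3·t(Junior)
Solving: t(Senior) = 4.4706, t(Manager) = 4.4706, t(Junior) = 4.9412.
Expected years from Manager to Trainee: 4.4706.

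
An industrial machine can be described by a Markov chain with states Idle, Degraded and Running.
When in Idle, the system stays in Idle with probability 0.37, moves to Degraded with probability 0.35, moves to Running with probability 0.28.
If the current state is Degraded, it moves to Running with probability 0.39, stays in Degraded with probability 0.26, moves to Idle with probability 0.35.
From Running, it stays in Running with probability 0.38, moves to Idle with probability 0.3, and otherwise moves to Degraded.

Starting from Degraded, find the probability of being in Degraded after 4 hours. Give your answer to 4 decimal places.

Propagate the distribution vector 4 hours from Degraded.
After 0 hours: (0.0000, 1.0000, 0.0000)
After 1 hour: (0.3500, 0.2600, 0.3900)
After 2 hours: (0.3375, 0.3149, 0.3476)
After 3 hours: (0.3394, 0.3112, 0.3494)
After 4 hours: (0.3393, 0.3115, 0.3492)
P(in Degraded after 4 hours) = 0.3115

0.3115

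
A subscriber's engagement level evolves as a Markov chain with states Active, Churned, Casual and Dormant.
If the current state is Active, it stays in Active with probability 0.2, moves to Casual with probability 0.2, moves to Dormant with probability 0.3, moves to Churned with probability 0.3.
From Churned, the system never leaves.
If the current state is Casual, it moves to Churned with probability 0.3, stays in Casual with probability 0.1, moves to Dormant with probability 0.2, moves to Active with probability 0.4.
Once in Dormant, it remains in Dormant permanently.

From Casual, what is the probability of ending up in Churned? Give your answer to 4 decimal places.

0.5625

Let h(s) be the probability of absorption at Churned starting from transient state s. Then h(Churned) = 1 and h(Dormant) = 0. By first-step analysis:
h(Active) = 0.2·h(Active) + 0.3·1 + 0.2·h(Casual) + 0.3·0
h(Casual) = 0.4·h(Active) + 0.3·1 + 0.1·h(Casual) + 0.2·0
Solving: h(Active) = 0.5156, h(Casual) = 0.5625.
Starting from Casual, the probability is 0.5625.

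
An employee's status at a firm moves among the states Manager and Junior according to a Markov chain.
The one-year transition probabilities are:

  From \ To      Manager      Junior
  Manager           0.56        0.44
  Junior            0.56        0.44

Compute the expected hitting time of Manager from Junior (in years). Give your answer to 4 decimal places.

Let t(s) be the expected number of years to first reach Manager from state s, with t(Manager) = 0. Conditioning on the first year:
t(Junior) = 1 + 0.44·t(Junior)
Solving: t(Junior) = 1.7857.
Expected years from Junior to Manager: 1.7857.

1.7857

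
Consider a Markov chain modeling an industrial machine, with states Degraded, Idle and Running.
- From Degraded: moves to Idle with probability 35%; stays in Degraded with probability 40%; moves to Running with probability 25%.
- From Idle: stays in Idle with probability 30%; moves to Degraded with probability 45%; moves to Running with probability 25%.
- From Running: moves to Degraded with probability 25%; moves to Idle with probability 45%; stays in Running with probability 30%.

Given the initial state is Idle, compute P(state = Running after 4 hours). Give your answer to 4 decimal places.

Propagate the distribution vector 4 hours from Idle.
After 0 hours: (0.0000, 1.0000, 0.0000)
After 1 hour: (0.4500, 0.3000, 0.2500)
After 2 hours: (0.3775, 0.3600, 0.2625)
After 3 hours: (0.3786, 0.3583, 0.2631)
After 4 hours: (0.3784, 0.3584, 0.2632)
P(in Running after 4 hours) = 0.2632

0.2632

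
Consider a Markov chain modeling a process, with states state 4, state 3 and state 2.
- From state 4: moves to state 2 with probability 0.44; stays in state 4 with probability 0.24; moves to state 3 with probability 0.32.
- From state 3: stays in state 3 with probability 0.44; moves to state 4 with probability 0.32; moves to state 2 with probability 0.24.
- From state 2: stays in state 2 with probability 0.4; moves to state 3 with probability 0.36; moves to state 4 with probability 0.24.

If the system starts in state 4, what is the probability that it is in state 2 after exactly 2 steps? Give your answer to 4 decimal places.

0.3584

Sum over the intermediate state after 1 step:
P = P(state 4→state 4)·P(state 4→state 2) + P(state 4→state 3)·P(state 3→state 2) + P(state 4→state 2)·P(state 2→state 2)
  = 0.24×0.44 + 0.32×0.24 + 0.44×0.4
  = 0.1056 + 0.0768 + 0.1760 = 0.3584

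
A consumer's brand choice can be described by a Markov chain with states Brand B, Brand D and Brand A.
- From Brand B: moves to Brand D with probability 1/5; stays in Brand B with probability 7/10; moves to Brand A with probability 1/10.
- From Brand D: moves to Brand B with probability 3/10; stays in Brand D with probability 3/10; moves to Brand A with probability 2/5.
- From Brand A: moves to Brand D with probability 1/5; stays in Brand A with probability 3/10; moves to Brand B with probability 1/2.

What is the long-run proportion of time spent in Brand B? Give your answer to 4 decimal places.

Let the stationary distribution be π with π = πP and π_1 + π_2 + π_3 = 1.
π_1 = 0.7·π_1 + 0.3·π_2 + 0.5·π_3
π_2 = 0.2·π_1 + 0.3·π_2 + 0.2·π_3
Solving with the normalization constraint gives π = (0.5694, 0.2222, 0.2083).
So the stationary probability of Brand B is 0.5694.

0.5694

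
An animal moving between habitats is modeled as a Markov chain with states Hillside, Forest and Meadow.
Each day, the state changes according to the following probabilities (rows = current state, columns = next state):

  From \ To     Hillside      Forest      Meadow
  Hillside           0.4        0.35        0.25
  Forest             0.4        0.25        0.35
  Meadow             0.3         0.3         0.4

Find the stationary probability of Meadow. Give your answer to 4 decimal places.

0.3298

Let the stationary distribution be π with π = πP and π_1 + π_2 + π_3 = 1.
π_1 = 0.4·π_1 + 0.4·π_2 + 0.3·π_3
π_2 = 0.35·π_1 + 0.25·π_2 + 0.3·π_3
Solving with the normalization constraint gives π = (0.3670, 0.3032, 0.3298).
So the stationary probability of Meadow is 0.3298.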